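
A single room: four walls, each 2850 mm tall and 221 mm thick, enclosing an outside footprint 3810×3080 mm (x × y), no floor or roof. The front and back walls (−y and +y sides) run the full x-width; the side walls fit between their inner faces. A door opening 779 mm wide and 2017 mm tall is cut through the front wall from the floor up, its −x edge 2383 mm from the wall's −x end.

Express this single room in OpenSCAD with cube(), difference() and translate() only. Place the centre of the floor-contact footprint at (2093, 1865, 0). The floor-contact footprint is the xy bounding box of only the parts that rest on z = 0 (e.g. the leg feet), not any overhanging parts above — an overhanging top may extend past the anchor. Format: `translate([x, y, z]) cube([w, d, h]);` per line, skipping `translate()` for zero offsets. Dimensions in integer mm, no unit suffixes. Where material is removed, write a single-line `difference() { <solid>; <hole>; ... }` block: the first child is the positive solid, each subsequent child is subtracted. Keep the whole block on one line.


difference() { translate([188, 325, 0]) cube([3810, 221, 2850]); translate([2571, 325, 0]) cube([779, 221, 2017]); }
translate([188, 3184, 0]) cube([3810, 221, 2850]);
translate([188, 546, 0]) cube([221, 2638, 2850]);
translate([3777, 546, 0]) cube([221, 2638, 2850]);


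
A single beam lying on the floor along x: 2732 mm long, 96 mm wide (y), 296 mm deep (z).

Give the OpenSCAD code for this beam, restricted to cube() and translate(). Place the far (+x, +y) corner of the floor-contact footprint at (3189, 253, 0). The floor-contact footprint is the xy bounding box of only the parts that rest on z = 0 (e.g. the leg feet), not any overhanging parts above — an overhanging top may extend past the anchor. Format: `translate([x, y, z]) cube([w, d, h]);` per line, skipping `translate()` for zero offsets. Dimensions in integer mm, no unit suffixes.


translate([457, 157, 0]) cube([2732, 96, 296]);


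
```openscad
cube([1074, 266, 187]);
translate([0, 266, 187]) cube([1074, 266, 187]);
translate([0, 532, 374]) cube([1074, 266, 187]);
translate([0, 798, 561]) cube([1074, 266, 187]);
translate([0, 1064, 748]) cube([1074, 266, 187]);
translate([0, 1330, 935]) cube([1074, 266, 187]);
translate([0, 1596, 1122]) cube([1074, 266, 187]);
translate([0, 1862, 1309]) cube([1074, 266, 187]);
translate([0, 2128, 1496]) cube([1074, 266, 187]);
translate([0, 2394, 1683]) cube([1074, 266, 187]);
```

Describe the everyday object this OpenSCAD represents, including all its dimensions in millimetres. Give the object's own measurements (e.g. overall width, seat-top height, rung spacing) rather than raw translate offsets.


A straight staircase of 10 solid steps. Each step is 1074 mm wide (x), 266 mm deep (y, the going) and 187 mm tall (the rise). The first step rests on the floor; each subsequent step sits one going further in +y and one rise higher in +z, directly behind and above the previous step with no overlap.


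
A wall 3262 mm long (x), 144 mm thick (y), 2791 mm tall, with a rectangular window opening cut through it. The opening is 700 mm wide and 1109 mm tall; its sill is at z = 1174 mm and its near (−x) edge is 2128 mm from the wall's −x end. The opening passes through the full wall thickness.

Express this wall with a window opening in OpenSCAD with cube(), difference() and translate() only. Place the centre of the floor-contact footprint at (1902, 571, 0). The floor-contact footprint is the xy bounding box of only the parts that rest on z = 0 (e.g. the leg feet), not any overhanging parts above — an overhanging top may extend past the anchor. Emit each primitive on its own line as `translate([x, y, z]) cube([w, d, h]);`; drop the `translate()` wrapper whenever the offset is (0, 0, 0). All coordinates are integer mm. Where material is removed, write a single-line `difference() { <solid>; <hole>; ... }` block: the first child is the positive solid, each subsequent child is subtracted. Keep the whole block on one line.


difference() { translate([271, 499, 0]) cube([3262, 144, 2791]); translate([2399, 499, 1174]) cube([700, 144, 1109]); }


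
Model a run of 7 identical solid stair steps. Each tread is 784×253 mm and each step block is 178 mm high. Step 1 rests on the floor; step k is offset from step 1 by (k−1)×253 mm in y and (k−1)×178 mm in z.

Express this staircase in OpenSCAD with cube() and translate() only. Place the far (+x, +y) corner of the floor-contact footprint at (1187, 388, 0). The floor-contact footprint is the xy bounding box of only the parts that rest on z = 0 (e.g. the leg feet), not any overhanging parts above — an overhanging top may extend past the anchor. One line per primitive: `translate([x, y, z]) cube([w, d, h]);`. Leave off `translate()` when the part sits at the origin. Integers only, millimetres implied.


translate([403, 135, 0]) cube([784, 253, 178]);
translate([403, 388, 178]) cube([784, 253, 178]);
translate([403, 641, 356]) cube([784, 253, 178]);
translate([403, 894, 534]) cube([784, 253, 178]);
translate([403, 1147, 712]) cube([784, 253, 178]);
translate([403, 1400, 890]) cube([784, 253, 178]);
translate([403, 1653, 1068]) cube([784, 253, 178]);


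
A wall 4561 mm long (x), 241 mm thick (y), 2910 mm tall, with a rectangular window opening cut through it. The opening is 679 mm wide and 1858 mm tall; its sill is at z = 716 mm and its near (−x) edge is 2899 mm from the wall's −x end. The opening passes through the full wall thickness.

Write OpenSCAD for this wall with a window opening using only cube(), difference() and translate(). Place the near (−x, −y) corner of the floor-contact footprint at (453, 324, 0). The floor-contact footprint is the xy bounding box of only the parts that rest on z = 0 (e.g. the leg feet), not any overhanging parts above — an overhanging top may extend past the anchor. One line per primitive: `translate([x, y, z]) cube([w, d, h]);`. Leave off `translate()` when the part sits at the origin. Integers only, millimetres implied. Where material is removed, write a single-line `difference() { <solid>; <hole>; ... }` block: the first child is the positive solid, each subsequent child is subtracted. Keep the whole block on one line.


difference() { translate([453, 324, 0]) cube([4561, 241, 2910]); translate([3352, 324, 716]) cube([679, 241, 1858]); }


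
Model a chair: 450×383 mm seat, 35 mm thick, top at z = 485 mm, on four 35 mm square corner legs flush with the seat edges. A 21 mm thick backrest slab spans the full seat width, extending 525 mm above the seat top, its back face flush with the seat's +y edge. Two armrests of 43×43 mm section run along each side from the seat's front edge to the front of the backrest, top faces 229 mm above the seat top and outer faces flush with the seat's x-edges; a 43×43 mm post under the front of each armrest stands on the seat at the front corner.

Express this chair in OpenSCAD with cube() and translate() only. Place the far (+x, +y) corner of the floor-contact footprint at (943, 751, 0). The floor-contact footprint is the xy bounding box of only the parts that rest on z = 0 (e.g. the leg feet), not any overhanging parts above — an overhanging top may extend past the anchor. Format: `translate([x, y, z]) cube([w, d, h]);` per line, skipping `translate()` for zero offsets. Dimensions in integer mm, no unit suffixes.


translate([493, 368, 450]) cube([450, 383, 35]);
translate([493, 368, 0]) cube([35, 35, 450]);
translate([908, 368, 0]) cube([35, 35, 450]);
translate([493, 716, 0]) cube([35, 35, 450]);
translate([908, 716, 0]) cube([35, 35, 450]);
translate([493, 730, 485]) cube([450, 21, 525]);
translate([493, 368, 671]) cube([43, 362, 43]);
translate([900, 368, 671]) cube([43, 362, 43]);
translate([493, 368, 485]) cube([43, 43, 186]);
translate([900, 368, 485]) cube([43, 43, 186]);


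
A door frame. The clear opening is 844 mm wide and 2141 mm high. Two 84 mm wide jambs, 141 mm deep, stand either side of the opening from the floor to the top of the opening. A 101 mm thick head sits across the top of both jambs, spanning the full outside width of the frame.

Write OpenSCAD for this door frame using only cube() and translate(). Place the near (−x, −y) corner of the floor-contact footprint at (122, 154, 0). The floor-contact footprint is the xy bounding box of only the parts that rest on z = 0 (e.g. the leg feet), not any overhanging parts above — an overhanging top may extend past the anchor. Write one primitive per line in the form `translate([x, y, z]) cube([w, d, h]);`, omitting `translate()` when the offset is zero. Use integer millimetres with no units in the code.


translate([122, 154, 0]) cube([84, 141, 2141]);
translate([1050, 154, 0]) cube([84, 141, 2141]);
translate([122, 154, 2141]) cube([1012, 141, 101]);


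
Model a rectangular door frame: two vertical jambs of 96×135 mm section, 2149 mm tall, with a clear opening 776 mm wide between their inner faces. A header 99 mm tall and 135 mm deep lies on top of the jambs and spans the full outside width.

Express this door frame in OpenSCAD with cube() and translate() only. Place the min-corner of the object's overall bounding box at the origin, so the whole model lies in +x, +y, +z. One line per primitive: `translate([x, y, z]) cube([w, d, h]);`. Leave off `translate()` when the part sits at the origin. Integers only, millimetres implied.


cube([96, 135, 2149]);
translate([872, 0, 0]) cube([96, 135, 2149]);
translate([0, 0, 2149]) cube([968, 135, 99]);


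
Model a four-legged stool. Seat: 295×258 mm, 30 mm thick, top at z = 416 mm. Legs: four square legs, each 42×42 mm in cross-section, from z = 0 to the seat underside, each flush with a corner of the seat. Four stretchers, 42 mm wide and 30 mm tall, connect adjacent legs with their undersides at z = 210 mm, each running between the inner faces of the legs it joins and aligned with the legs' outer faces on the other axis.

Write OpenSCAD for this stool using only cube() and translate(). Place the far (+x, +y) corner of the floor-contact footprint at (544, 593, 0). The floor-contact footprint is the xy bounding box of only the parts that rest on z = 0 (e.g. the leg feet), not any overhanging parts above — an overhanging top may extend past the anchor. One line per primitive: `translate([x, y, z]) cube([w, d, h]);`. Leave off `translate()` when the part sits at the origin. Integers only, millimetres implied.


translate([249, 335, 386]) cube([295, 258, 30]);
translate([249, 335, 0]) cube([42, 42, 386]);
translate([502, 335, 0]) cube([42, 42, 386]);
translate([249, 551, 0]) cube([42, 42, 386]);
translate([502, 551, 0]) cube([42, 42, 386]);
translate([291, 335, 210]) cube([211, 42, 30]);
translate([291, 551, 210]) cube([211, 42, 30]);
translate([249, 377, 210]) cube([42, 174, 30]);
translate([502, 377, 210]) cube([42, 174, 30]);


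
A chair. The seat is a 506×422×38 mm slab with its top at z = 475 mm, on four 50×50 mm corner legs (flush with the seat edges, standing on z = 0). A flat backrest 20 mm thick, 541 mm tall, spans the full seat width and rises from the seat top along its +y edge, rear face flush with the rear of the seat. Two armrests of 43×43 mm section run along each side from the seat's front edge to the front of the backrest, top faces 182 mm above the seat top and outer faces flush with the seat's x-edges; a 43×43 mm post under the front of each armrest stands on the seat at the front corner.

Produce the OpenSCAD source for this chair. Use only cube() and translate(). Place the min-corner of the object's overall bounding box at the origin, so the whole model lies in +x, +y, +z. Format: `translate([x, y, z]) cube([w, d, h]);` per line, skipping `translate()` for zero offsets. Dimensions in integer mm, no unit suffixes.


translate([0, 0, 437]) cube([506, 422, 38]);
cube([50, 50, 437]);
translate([456, 0, 0]) cube([50, 50, 437]);
translate([0, 372, 0]) cube([50, 50, 437]);
translate([456, 372, 0]) cube([50, 50, 437]);
translate([0, 402, 475]) cube([506, 20, 541]);
translate([0, 0, 614]) cube([43, 402, 43]);
translate([463, 0, 614]) cube([43, 402, 43]);
translate([0, 0, 475]) cube([43, 43, 139]);
translate([463, 0, 475]) cube([43, 43, 139]);


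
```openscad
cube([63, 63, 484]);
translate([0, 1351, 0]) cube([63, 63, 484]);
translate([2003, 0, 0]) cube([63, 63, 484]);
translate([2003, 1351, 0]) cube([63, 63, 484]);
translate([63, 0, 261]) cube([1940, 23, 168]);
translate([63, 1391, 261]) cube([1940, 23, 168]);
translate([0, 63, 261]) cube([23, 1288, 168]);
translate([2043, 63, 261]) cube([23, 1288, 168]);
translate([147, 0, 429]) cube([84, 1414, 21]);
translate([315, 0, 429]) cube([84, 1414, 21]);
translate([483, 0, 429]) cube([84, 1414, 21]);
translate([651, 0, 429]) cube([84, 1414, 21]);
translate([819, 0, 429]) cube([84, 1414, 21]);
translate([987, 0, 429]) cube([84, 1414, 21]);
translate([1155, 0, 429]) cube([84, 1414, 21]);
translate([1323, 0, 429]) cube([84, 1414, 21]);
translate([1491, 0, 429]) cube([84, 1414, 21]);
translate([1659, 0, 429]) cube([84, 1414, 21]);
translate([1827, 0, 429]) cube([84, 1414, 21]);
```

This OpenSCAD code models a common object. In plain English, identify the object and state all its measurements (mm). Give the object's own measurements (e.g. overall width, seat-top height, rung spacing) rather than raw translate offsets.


A bed frame 2066 mm long (x) by 1414 mm wide (y). Four 63×63 mm corner posts, 484 mm tall, at the corners of the footprint. Four rails of 23 mm thickness and 168 mm height run between adjacent posts with their undersides at z = 261 mm, their outer faces flush with the outside of the frame (the two x-running rails run between the posts' inner faces; the two y-running rails run between the posts' inner faces). 11 slats, each 84 mm wide (x) and 21 mm thick, lie across the top of the two x-running rails, running the full 1414 mm width of the frame in y; along x they sit between the end posts with a 84 mm gap after the −x posts and between neighbouring slats, leaving 92 mm before the +x posts.


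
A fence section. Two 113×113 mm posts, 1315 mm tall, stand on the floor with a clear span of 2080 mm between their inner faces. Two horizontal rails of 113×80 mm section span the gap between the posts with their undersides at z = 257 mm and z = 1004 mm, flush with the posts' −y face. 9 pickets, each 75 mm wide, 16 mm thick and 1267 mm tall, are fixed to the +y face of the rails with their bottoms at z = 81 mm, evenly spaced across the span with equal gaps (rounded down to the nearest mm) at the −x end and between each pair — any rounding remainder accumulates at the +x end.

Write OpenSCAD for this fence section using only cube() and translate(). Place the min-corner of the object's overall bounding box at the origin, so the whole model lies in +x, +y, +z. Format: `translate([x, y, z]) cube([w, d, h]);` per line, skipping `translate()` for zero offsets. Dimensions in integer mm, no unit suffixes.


cube([113, 113, 1315]);
translate([2193, 0, 0]) cube([113, 113, 1315]);
translate([113, 0, 257]) cube([2080, 113, 80]);
translate([113, 0, 1004]) cube([2080, 113, 80]);
translate([253, 113, 81]) cube([75, 16, 1267]);
translate([468, 113, 81]) cube([75, 16, 1267]);
translate([683, 113, 81]) cube([75, 16, 1267]);
translate([898, 113, 81]) cube([75, 16, 1267]);
translate([1113, 113, 81]) cube([75, 16, 1267]);
translate([1328, 113, 81]) cube([75, 16, 1267]);
translate([1543, 113, 81]) cube([75, 16, 1267]);
translate([1758, 113, 81]) cube([75, 16, 1267]);
translate([1973, 113, 81]) cube([75, 16, 1267]);


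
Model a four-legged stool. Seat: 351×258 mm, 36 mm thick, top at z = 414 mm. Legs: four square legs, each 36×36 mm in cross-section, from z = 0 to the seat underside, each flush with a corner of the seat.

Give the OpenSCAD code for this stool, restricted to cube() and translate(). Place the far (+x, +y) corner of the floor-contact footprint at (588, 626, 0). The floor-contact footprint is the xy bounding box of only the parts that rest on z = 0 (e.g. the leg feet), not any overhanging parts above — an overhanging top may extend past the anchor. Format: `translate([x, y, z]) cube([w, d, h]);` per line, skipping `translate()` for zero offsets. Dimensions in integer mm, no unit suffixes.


translate([237, 368, 378]) cube([351, 258, 36]);
translate([237, 368, 0]) cube([36, 36, 378]);
translate([552, 368, 0]) cube([36, 36, 378]);
translate([237, 590, 0]) cube([36, 36, 378]);
translate([552, 590, 0]) cube([36, 36, 378]);


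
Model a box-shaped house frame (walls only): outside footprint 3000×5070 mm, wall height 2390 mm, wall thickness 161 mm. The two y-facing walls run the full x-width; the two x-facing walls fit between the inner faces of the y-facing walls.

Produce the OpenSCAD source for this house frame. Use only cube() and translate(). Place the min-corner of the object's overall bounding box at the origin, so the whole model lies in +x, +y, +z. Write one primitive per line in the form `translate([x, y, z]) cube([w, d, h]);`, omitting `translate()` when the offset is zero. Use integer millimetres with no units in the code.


cube([3000, 161, 2390]);
translate([0, 4909, 0]) cube([3000, 161, 2390]);
translate([0, 161, 0]) cube([161, 4748, 2390]);
translate([2839, 161, 0]) cube([161, 4748, 2390]);


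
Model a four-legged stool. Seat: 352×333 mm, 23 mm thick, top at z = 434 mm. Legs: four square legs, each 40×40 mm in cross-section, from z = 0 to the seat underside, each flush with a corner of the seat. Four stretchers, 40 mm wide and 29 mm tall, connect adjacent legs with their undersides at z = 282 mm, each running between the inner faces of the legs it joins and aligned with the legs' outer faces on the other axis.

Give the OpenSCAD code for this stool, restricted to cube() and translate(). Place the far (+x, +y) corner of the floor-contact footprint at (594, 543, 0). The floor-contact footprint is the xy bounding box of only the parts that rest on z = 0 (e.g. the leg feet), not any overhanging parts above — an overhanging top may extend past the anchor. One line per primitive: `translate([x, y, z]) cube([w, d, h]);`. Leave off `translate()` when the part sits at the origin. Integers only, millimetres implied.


translate([242, 210, 411]) cube([352, 333, 23]);
translate([242, 210, 0]) cube([40, 40, 411]);
translate([554, 210, 0]) cube([40, 40, 411]);
translate([242, 503, 0]) cube([40, 40, 411]);
translate([554, 503, 0]) cube([40, 40, 411]);
translate([282, 210, 282]) cube([272, 40, 29]);
translate([282, 503, 282]) cube([272, 40, 29]);
translate([242, 250, 282]) cube([40, 253, 29]);
translate([554, 250, 282]) cube([40, 253, 29]);


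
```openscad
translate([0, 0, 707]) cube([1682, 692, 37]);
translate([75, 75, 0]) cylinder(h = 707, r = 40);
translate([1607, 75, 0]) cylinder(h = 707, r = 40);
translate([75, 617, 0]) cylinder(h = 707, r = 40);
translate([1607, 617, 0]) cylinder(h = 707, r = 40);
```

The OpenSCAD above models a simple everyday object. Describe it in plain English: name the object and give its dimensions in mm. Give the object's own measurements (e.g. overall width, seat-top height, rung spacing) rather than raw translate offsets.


A rectangular dining table. The top is 1682×692×37 mm with its upper surface at z = 744 mm. It stands on four round legs of 80 mm diameter, each leg's bounding box inset 35 mm from the nearest pair of top edges, running from the floor to the underside of the top.


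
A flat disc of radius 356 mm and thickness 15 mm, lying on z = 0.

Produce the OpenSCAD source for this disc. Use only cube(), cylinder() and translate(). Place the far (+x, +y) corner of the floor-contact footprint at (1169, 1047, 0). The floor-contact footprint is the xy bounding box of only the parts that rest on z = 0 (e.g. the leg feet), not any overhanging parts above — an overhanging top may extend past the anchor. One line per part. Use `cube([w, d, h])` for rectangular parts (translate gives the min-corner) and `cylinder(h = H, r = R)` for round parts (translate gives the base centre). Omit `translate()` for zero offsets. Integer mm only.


translate([813, 691, 0]) cylinder(h = 15, r = 356);


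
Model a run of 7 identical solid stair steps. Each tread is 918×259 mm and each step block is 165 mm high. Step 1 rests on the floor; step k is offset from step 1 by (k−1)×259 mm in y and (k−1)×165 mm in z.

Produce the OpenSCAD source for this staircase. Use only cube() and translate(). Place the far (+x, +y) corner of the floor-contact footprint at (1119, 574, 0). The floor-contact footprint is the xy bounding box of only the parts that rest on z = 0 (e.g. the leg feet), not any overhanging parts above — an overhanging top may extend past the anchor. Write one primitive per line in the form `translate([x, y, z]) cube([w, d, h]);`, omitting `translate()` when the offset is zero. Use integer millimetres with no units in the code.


translate([201, 315, 0]) cube([918, 259, 165]);
translate([201, 574, 165]) cube([918, 259, 165]);
translate([201, 833, 330]) cube([918, 259, 165]);
translate([201, 1092, 495]) cube([918, 259, 165]);
translate([201, 1351, 660]) cube([918, 259, 165]);
translate([201, 1610, 825]) cube([918, 259, 165]);
translate([201, 1869, 990]) cube([918, 259, 165]);


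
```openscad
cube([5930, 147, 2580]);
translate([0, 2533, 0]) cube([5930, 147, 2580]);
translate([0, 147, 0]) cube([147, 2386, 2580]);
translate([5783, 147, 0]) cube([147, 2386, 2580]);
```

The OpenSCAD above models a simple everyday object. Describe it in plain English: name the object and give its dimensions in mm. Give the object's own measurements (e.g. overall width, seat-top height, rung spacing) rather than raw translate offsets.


The wall frame of a small rectangular building: four walls, each 2580 mm tall and 147 mm thick, enclosing a footprint 5930 mm (x) by 2680 mm (y) outside-to-outside, with no floor or roof. The front and back walls (the −y and +y sides) span the full width; the two side walls fit between them.


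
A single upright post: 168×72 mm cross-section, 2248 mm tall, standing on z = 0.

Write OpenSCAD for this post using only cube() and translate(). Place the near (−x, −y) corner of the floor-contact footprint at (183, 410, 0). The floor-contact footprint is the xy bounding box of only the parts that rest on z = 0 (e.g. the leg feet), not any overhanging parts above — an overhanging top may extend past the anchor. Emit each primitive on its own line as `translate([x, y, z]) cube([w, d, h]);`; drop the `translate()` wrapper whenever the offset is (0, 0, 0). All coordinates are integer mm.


translate([183, 410, 0]) cube([168, 72, 2248]);


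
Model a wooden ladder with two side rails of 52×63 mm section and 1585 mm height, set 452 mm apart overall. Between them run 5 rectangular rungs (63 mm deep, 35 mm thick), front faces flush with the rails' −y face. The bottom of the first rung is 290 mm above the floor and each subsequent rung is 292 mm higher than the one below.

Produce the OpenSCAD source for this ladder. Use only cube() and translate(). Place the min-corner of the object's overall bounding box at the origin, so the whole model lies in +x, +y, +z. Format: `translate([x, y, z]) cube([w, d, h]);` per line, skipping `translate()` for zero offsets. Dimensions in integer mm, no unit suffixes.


// rung span = 452 - 2*52 = 348
// rung[k] z = 290 + k*292
cube([52, 63, 1585]);
translate([400, 0, 0]) cube([52, 63, 1585]);
translate([52, 0, 290]) cube([348, 63, 35]);
translate([52, 0, 582]) cube([348, 63, 35]);
translate([52, 0, 874]) cube([348, 63, 35]);
translate([52, 0, 1166]) cube([348, 63, 35]);
translate([52, 0, 1458]) cube([348, 63, 35]);


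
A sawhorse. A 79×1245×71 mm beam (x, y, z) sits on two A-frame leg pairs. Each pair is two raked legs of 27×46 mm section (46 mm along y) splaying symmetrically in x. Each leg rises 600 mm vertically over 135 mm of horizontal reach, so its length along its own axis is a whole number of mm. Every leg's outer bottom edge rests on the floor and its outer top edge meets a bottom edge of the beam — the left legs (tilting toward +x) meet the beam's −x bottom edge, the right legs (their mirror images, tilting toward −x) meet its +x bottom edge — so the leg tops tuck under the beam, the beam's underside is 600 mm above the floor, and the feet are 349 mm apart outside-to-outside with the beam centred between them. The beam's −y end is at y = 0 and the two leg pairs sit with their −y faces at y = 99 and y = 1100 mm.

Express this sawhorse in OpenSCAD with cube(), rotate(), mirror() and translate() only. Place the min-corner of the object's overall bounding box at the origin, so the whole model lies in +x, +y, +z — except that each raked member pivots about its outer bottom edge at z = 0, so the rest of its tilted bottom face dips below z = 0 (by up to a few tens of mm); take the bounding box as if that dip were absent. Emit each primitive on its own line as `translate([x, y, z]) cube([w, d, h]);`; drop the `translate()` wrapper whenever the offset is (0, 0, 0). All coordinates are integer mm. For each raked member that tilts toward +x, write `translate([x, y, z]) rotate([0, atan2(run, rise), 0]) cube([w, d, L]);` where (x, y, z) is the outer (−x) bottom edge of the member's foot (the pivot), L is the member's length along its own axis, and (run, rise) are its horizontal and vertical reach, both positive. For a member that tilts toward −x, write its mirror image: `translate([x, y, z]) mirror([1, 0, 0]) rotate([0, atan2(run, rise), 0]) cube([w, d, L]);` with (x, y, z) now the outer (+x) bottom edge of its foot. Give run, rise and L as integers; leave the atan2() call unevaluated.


// leg length = √(135² + 600²) = 615
// right-leg outer foot x = 2·135 + 79 = 349
// beam min-corner = (135, 0, 600)
translate([135, 0, 600]) cube([79, 1245, 71]);
translate([0, 99, 0]) rotate([0, atan2(135, 600), 0]) cube([27, 46, 615]);
translate([349, 99, 0]) mirror([1, 0, 0]) rotate([0, atan2(135, 600), 0]) cube([27, 46, 615]);
translate([0, 1100, 0]) rotate([0, atan2(135, 600), 0]) cube([27, 46, 615]);
translate([349, 1100, 0]) mirror([1, 0, 0]) rotate([0, atan2(135, 600), 0]) cube([27, 46, 615]);


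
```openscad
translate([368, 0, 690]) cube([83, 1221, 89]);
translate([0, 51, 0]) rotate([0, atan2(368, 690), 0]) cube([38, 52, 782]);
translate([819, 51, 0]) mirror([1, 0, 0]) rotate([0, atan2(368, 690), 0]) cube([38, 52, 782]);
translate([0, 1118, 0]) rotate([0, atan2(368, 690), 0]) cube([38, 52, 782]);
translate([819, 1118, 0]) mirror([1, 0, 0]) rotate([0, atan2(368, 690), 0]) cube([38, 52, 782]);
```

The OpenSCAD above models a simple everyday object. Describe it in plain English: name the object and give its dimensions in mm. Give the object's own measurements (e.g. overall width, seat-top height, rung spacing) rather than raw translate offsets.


A sawhorse. A 83×1221×89 mm beam (x, y, z) sits on two A-frame leg pairs. Each pair is two raked legs of 38×52 mm section (52 mm along y) splaying symmetrically in x. Each leg rises 690 mm vertically over 368 mm of horizontal reach and is 782 mm long along its own axis. Every leg's outer bottom edge rests on the floor and its outer top edge meets a bottom edge of the beam — the left legs (tilting toward +x) meet the beam's −x bottom edge, the right legs (their mirror images, tilting toward −x) meet its +x bottom edge — so the leg tops tuck under the beam, the beam's underside is 690 mm above the floor, and the feet are 819 mm apart outside-to-outside with the beam centred between them. The two leg pairs are set in 51 mm from either end of the beam.


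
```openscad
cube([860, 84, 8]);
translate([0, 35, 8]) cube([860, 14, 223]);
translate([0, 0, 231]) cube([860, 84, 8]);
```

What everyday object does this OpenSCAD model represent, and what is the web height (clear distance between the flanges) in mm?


An I-beam. The web height is 223 mm.

Two wide flanges with a thin centred web — an I-beam. Overall 239 mm minus two 8 mm flanges gives a web of 239 − 2·8 = 223 mm.


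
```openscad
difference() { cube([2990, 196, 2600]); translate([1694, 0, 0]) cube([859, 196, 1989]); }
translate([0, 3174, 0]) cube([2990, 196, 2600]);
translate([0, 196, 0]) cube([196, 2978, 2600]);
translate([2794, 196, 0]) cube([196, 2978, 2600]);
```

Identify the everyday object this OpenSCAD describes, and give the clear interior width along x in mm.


A single room. The interior width is 2598 mm.

Four walls enclosing a rectangle with a door in the front wall — a room. Outside width 2990 minus two 196 mm walls gives 2598 mm.


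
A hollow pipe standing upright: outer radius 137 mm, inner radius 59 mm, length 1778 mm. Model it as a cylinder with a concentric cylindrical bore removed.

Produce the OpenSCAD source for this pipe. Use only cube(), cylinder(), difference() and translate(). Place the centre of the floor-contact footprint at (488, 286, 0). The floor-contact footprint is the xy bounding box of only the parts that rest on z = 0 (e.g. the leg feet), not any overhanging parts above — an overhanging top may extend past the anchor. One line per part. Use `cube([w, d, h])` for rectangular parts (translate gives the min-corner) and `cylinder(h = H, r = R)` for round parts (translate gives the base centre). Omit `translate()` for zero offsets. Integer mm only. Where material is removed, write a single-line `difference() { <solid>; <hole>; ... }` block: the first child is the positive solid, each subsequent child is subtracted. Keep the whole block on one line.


difference() { translate([488, 286, 0]) cylinder(h = 1778, r = 137); translate([488, 286, 0]) cylinder(h = 1778, r = 59); }


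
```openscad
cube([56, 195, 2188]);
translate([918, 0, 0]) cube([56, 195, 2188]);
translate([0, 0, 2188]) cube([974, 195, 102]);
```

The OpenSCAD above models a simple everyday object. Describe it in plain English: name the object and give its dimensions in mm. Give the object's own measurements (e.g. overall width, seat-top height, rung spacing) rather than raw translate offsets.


A door frame. The clear opening is 862 mm wide and 2188 mm high. Two 56 mm wide jambs, 195 mm deep, stand either side of the opening from the floor to the top of the opening. A 102 mm thick head sits across the top of both jambs, spanning the full outside width of the frame.


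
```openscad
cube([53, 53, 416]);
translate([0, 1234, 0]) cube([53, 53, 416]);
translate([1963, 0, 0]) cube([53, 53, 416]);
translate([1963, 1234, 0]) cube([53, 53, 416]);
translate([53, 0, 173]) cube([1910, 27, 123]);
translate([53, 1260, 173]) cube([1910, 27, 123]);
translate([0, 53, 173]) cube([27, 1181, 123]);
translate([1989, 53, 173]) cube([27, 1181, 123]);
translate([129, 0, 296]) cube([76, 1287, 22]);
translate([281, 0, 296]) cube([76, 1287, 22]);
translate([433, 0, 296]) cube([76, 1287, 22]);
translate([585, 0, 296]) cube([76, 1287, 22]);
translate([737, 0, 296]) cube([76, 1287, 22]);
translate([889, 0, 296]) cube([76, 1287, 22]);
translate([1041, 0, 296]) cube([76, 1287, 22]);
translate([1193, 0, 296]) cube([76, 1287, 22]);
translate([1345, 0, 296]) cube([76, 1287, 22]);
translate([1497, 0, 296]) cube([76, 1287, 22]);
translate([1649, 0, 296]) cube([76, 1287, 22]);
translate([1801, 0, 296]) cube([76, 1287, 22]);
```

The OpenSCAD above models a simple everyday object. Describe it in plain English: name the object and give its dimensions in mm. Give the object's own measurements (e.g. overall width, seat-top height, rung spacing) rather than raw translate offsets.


A bed frame 2016 mm long (x) by 1287 mm wide (y). Four 53×53 mm corner posts, 416 mm tall, at the corners of the footprint. Four rails of 27 mm thickness and 123 mm height run between adjacent posts with their undersides at z = 173 mm, their outer faces flush with the outside of the frame (the two x-running rails run between the posts' inner faces; the two y-running rails run between the posts' inner faces). 12 slats, each 76 mm wide (x) and 22 mm thick, lie across the top of the two x-running rails, running the full 1287 mm width of the frame in y; along x they sit between the end posts with a 76 mm gap after the −x posts and between neighbouring slats, leaving 86 mm before the +x posts.


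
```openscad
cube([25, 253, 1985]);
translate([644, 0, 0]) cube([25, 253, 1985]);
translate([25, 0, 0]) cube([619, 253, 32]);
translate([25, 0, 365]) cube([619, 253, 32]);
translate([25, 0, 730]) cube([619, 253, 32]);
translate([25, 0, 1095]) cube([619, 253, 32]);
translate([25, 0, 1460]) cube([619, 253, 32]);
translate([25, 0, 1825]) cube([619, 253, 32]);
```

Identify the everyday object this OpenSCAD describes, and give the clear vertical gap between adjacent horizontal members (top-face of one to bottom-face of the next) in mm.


A bookshelf. The clear shelf gap is 333 mm.

Two tall side panels with 6 horizontal boards between them — a bookshelf. The first two shelf undersides are at z = 0 and z = 365; with shelf thickness 32, the clear gap is 365 − 0 − 32 = 333 mm.


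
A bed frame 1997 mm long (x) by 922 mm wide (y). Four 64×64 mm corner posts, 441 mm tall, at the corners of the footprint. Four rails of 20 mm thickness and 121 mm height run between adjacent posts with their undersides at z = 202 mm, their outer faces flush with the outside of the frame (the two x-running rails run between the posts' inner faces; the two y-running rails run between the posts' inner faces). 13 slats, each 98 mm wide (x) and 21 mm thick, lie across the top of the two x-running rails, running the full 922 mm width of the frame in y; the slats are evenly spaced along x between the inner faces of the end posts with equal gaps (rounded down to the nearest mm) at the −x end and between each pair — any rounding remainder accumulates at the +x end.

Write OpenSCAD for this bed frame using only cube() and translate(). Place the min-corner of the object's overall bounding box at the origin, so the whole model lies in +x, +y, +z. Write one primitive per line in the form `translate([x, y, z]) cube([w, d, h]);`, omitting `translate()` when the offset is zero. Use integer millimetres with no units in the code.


cube([64, 64, 441]);
translate([0, 858, 0]) cube([64, 64, 441]);
translate([1933, 0, 0]) cube([64, 64, 441]);
translate([1933, 858, 0]) cube([64, 64, 441]);
translate([64, 0, 202]) cube([1869, 20, 121]);
translate([64, 902, 202]) cube([1869, 20, 121]);
translate([0, 64, 202]) cube([20, 794, 121]);
translate([1977, 64, 202]) cube([20, 794, 121]);
translate([106, 0, 323]) cube([98, 922, 21]);
translate([246, 0, 323]) cube([98, 922, 21]);
translate([386, 0, 323]) cube([98, 922, 21]);
translate([526, 0, 323]) cube([98, 922, 21]);
translate([666, 0, 323]) cube([98, 922, 21]);
translate([806, 0, 323]) cube([98, 922, 21]);
translate([946, 0, 323]) cube([98, 922, 21]);
translate([1086, 0, 323]) cube([98, 922, 21]);
translate([1226, 0, 323]) cube([98, 922, 21]);
translate([1366, 0, 323]) cube([98, 922, 21]);
translate([1506, 0, 323]) cube([98, 922, 21]);
translate([1646, 0, 323]) cube([98, 922, 21]);
translate([1786, 0, 323]) cube([98, 922, 21]);


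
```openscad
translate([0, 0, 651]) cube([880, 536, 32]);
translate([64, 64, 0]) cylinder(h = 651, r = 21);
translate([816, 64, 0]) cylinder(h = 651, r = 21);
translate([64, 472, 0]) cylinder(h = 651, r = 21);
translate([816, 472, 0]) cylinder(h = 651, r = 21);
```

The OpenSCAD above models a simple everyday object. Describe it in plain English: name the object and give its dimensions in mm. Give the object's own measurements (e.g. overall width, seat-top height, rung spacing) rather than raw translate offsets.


A table: top 880 mm (x) × 536 mm (y), 32 mm thick, upper face at z = 683 mm, on four round legs of 42 mm diameter, each leg's bounding box inset 43 mm from the nearest pair of top edges from z = 0 to the bottom of the top.


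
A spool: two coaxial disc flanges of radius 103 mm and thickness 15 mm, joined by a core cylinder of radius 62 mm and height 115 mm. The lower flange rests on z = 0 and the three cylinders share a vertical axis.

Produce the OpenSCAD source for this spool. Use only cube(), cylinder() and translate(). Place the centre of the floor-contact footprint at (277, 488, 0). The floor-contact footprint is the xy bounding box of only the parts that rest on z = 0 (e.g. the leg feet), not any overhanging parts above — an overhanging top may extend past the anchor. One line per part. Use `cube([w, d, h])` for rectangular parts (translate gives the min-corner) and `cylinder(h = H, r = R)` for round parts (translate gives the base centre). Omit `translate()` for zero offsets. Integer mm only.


translate([277, 488, 0]) cylinder(h = 15, r = 103);
translate([277, 488, 15]) cylinder(h = 115, r = 62);
translate([277, 488, 130]) cylinder(h = 15, r = 103);


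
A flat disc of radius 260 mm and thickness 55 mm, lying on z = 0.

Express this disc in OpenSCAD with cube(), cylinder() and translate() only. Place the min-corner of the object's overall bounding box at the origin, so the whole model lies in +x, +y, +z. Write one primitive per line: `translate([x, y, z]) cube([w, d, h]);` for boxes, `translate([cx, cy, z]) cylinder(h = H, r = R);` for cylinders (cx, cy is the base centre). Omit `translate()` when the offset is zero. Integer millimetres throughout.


translate([260, 260, 0]) cylinder(h = 55, r = 260);


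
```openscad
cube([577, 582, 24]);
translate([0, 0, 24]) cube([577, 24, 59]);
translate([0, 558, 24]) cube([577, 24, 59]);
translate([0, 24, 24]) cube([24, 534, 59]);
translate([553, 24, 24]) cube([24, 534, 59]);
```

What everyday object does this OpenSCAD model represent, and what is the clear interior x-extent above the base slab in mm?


An open box. The internal width is 529 mm.

A 577×582 base slab with four walls standing on it — an open box. The base is 577 mm wide and the walls are 24 mm thick, so the internal width is 577 − 2 × 24 = 529 mm.


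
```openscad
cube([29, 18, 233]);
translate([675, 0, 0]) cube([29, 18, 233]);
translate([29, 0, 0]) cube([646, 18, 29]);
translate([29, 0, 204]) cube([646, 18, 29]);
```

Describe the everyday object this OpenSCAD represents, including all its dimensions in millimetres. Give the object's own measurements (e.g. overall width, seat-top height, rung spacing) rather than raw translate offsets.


A rectangular picture frame lying in the x–z plane (depth along y). The opening is 646 mm wide (x) by 175 mm tall (z), surrounded by a border 29 mm wide on all four sides. The frame is 18 mm deep and is made of two full-height vertical stiles with two horizontal rails fitted between them.


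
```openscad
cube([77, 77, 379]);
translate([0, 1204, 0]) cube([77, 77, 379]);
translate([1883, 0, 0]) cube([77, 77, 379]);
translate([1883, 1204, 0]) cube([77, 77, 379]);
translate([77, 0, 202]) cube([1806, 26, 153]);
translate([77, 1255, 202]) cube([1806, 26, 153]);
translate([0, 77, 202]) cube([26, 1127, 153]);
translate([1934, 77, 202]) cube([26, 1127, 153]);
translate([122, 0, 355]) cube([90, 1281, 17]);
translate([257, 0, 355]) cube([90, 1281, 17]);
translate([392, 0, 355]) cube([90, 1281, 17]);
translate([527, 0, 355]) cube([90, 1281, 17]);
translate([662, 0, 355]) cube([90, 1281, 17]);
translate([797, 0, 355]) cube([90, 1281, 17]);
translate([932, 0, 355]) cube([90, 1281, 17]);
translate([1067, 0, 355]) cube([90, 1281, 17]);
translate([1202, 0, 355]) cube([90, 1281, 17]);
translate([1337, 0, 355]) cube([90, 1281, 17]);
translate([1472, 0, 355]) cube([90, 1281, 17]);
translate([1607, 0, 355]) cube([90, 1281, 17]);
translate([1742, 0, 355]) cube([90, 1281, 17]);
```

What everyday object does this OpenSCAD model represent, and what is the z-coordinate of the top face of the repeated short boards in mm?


A bed frame. The slat-top height is 372 mm.

Four posts, four rails, and a row of slats — a bed frame. Slats sit on the rails at z = 202 + 153 = 355; with slat thickness 17, the top is 372 mm.


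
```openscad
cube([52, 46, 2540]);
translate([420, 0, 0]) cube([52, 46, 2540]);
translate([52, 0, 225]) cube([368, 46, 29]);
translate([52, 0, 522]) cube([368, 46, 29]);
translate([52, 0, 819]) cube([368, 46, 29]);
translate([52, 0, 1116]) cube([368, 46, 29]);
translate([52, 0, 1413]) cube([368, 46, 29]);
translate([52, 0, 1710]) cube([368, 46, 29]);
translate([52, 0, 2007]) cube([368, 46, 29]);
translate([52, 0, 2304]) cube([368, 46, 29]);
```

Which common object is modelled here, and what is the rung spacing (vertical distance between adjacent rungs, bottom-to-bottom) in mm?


A ladder. The rung spacing is 297 mm.

Two tall 52×46 posts with 8 short bars between them — a ladder. Adjacent rungs sit at z = 225 and z = 522, so the spacing is 522 − 225 = 297 mm.
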